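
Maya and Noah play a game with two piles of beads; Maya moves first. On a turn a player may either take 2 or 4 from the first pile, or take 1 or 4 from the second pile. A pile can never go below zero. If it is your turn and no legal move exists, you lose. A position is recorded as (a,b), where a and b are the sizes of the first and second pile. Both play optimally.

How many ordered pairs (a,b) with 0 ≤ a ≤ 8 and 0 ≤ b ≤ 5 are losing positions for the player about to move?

Label each position W (a win for the player to move) or L (a loss). A position with no legal move is L; any other position is W exactly when some move reaches an L, and L when every move reaches a W.
Every move lowers a or b (never raises either), so fill the grid row by row in increasing a, and left to right within a row: each cell's successors are then already labelled.
      b=0  b=1  b=2  b=3  b=4  b=5
a=0:    L    W    L    W    W    L
a=1:    L    W    L    W    W    L
a=2:    W    L    W    L    W    W
a=3:    W    L    W    L    W    W
a=4:    W    W    W    W    L    W
a=5:    W    W    W    W    L    W
a=6:    L    W    L    W    W    L
a=7:    L    W    L    W    W    L
a=8:    W    L    W    L    W    W
Cells with no legal move (terminal, hence L): (0,0), (1,0).
The remaining L cells, each justified by listing all of its moves:
(0,2): →(0,1)(W) only, which is W, so L
(0,5): →(0,4)(W), (0,1)(W) — all W, so L
(1,2): →(1,1)(W) only, which is W, so L
(1,5): →(1,4)(W), (1,1)(W) — all W, so L
(2,1): →(0,1)(W), (2,0)(W) — all W, so L
(2,3): →(0,3)(W), (2,2)(W) — all W, so L
(3,1): →(1,1)(W), (3,0)(W) — all W, so L
(3,3): →(1,3)(W), (3,2)(W) — all W, so L
(4,4): →(2,4)(W), (0,4)(W), (4,3)(W), (4,0)(W) — all W, so L
(5,4): →(3,4)(W), (1,4)(W), (5,3)(W), (5,0)(W) — all W, so L
(6,0): →(4,0)(W), (2,0)(W) — all W, so L
(6,2): →(4,2)(W), (2,2)(W), (6,1)(W) — all W, so L
(6,5): →(4,5)(W), (2,5)(W), (6,4)(W), (6,1)(W) — all W, so L
(7,0): →(5,0)(W), (3,0)(W) — all W, so L
(7,2): →(5,2)(W), (3,2)(W), (7,1)(W) — all W, so L
(7,5): →(5,5)(W), (3,5)(W), (7,4)(W), (7,1)(W) — all W, so L
(8,1): →(6,1)(W), (4,1)(W), (8,0)(W) — all W, so L
(8,3): →(6,3)(W), (4,3)(W), (8,2)(W) — all W, so L
Every other cell has at least one move into one of the L cells above, so it is W.
L cells per row: a=0: 3, a=1: 3, a=2: 2, a=3: 2, a=4: 1, a=5: 1, a=6: 3, a=7: 3, a=8: 2; total 20.

20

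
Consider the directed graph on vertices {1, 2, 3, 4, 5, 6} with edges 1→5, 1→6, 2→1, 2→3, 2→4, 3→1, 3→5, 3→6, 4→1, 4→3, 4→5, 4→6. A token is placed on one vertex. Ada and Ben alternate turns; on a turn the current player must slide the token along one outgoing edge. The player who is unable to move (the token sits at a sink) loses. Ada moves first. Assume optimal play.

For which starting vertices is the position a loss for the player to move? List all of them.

Compute win/loss labels from the base case upward. A position with no move is L. Any other position is W if it can reach an L in one move, else L.
Every edge goes from a vertex to one that appears earlier in the order 6, 5, 1, 3, 4, 2, so processing vertices in that order labels each vertex after all of its successors.
6: no outgoing edge → L
5: no outgoing edge → L
1: →5(L), so W
3: →5(L), so W
4: →5(L), so W
2: →4(W), 3(W), 1(W) — all W, so L
Reading off the rows marked L gives the requested list; there are 3 such vertices.

2, 5, 6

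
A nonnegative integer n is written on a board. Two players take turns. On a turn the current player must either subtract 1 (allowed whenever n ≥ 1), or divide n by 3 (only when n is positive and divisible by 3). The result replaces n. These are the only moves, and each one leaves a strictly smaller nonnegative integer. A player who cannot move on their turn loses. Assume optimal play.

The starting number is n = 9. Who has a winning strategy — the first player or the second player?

The second player wins.

Label each position W (a win for the player to move) or L (a loss). A position with no legal move is L; any other position is W exactly when some move reaches an L, and L when every move reaches a W.
n=0: no move → L
n=1: →0(L), so W
n=2: →1(W) only, which is W, so L
n=3: →2(L), so W
n=4: →3(W) only, which is W, so L
n=5: →4(L), so W
n=6: →2(L), so W
n=7: →6(W) only, which is W, so L
n=8: →7(L), so W
n=9: →3(W), 8(W) — all W, so L
Every move from 9 reaches a W position, so the mover loses.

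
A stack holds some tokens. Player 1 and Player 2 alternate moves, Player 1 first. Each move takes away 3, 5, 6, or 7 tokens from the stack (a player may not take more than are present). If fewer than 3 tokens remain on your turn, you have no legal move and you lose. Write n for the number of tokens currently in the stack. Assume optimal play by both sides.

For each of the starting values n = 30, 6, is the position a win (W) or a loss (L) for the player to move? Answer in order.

30: L, 6: W

Compute win/loss labels from the base case upward. A position with no move is L. Any other position is W if it can reach an L in one move, else L.
n=0: no move → L
n=1: no move → L
n=2: no move → L
n=3: reaches L-position 0 → W
n=4: reaches L-position 1 → W
n=5: reaches L-position 2 → W
n=6: reaches L-position 1 → W
n=7: reaches L-position 2 → W
n=8: reaches L-position 2 → W
n=9: reaches L-position 2 → W
n=10: only reaches 7(W), 5(W), 4(W), 3(W), all W → L
n=11: only reaches 8(W), 6(W), 5(W), 4(W), all W → L
n=12: only reaches 9(W), 7(W), 6(W), 5(W), all W → L
n=13: reaches L-position 10 → W
n=14: reaches L-position 11 → W
n=15: reaches L-position 12 → W
n=16: reaches L-position 11 → W
n=17: reaches L-position 12 → W
n=18: reaches L-position 12 → W
n=19: reaches L-position 12 → W
n=20: only reaches 17(W), 15(W), 14(W), 13(W), all W → L
n=21: only reaches 18(W), 16(W), 15(W), 14(W), all W → L
n=22: only reaches 19(W), 17(W), 16(W), 15(W), all W → L
n=23: reaches L-position 20 → W
n=24: reaches L-position 21 → W
n=25: reaches L-position 22 → W
n=26: reaches L-position 21 → W
n=27: reaches L-position 22 → W
n=28: reaches L-position 22 → W
n=29: reaches L-position 22 → W
n=30: only reaches 27(W), 25(W), 24(W), 23(W), all W → L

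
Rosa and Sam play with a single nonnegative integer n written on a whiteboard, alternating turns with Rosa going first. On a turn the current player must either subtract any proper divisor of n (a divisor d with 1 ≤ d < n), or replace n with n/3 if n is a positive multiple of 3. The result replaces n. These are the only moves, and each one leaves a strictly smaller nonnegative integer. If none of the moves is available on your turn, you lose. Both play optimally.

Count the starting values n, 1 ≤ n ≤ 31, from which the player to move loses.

13

Work bottom-up. With no move the player to move loses. Otherwise the position is W if at least one move leads to an L position for the opponent, and L if every move leads to a W.
n=0: no move → L
n=1: no move → L
n=2: can move to 1, which is L ⇒ W
n=3: can move to 1, which is L ⇒ W
n=4: moves to 2(W), 3(W); every one is W ⇒ L
n=5: can move to 4, which is L ⇒ W
n=6: can move to 4, which is L ⇒ W
n=7: the only move is to 6(W), a W ⇒ L
n=8: can move to 4, which is L ⇒ W
n=9: moves to 3(W), 6(W), 8(W); every one is W ⇒ L
n=10: can move to 9, which is L ⇒ W
n=11: the only move is to 10(W), a W ⇒ L
n=12: can move to 4, which is L ⇒ W
n=13: the only move is to 12(W), a W ⇒ L
n=14: can move to 7, which is L ⇒ W
n=15: moves to 5(W), 10(W), 12(W), 14(W); every one is W ⇒ L
n=16: can move to 15, which is L ⇒ W
n=17: the only move is to 16(W), a W ⇒ L
n=18: can move to 9, which is L ⇒ W
n=19: the only move is to 18(W), a W ⇒ L
n=20: can move to 15, which is L ⇒ W
n=21: can move to 7, which is L ⇒ W
n=22: can move to 11, which is L ⇒ W
n=23: the only move is to 22(W), a W ⇒ L
n=24: can move to 23, which is L ⇒ W
n=25: moves to 20(W), 24(W); every one is W ⇒ L
n=26: can move to 13, which is L ⇒ W
n=27: can move to 9, which is L ⇒ W
n=28: moves to 14(W), 21(W), 24(W), 26(W), 27(W); every one is W ⇒ L
n=29: can move to 28, which is L ⇒ W
n=30: can move to 15, which is L ⇒ W
n=31: the only move is to 30(W), a W ⇒ L
L entries with 1 ≤ n ≤ 31 (n=0 is outside the asked range and is not counted): n = 1, 4, 7, 9, 11, 13, 15, 17, 19, 23, 25, 28, 31; that makes 13.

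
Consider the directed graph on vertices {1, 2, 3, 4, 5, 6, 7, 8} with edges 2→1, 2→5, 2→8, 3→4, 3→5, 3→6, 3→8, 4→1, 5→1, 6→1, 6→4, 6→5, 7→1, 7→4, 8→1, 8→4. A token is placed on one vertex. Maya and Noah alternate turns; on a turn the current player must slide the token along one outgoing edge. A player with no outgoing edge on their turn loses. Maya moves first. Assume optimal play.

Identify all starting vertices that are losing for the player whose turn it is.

1, 3

Compute win/loss labels from the base case upward. A position with no move is L. Any other position is W if it can reach an L in one move, else L.
Every edge goes from a vertex to one that appears earlier in the order 1, 4, 8, 7, 5, 6, 2, 3, so processing vertices in that order labels each vertex after all of its successors.
1: no outgoing edge → L
4: can move to 1, which is L ⇒ W
8: can move to 1, which is L ⇒ W
7: can move to 1, which is L ⇒ W
5: can move to 1, which is L ⇒ W
6: can move to 1, which is L ⇒ W
2: can move to 1, which is L ⇒ W
3: moves to 6(W), 5(W), 8(W), 4(W); every one is W ⇒ L
The losing starting vertices are exactly the entries labelled L in this table (2 of them).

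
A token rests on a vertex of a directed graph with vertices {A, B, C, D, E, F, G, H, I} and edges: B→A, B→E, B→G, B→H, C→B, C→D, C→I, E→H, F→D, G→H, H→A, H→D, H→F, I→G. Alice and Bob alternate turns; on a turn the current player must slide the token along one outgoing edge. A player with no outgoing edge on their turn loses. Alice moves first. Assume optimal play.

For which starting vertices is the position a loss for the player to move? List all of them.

A, D, E, G

Label each position W (a win for the player to move) or L (a loss). A position with no legal move is L; any other position is W exactly when some move reaches an L, and L when every move reaches a W.
Every edge goes from a vertex to one that appears earlier in the order A, D, F, H, E, G, B, I, C, so processing vertices in that order labels each vertex after all of its successors.
A: no outgoing edge → L
D: no outgoing edge → L
F: reaches L-position D → W
H: reaches L-position D → W
E: only reaches H(W), which is W → L
G: only reaches H(W), which is W → L
B: reaches L-position G → W
I: reaches L-position G → W
C: reaches L-position D → W
The losing starting vertices are exactly the entries labelled L in this table (4 of them).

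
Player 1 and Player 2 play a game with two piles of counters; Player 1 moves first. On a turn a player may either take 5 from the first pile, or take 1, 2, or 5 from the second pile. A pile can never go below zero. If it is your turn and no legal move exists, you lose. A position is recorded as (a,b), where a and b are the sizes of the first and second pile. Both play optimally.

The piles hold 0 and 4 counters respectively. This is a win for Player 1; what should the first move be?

Compute win/loss labels from the base case upward. A position with no move is L. Any other position is W if it can reach an L in one move, else L.
No move ever increases a pile, so every position that can arise here has a ≤ 0 and b ≤ 4; it is enough to label the cells with 0 ≤ a ≤ 0 and 0 ≤ b ≤ 4.
Every move lowers a or b (never raises either), so fill the grid row by row in increasing a, and left to right within a row: each cell's successors are then already labelled.
      b=0  b=1  b=2  b=3  b=4
a=0:    L    W    W    L    W
Cells with no legal move (terminal, hence L): (0,0).
The remaining L cells, each justified by listing all of its moves:
(0,3): L (options (0,2)(W), (0,1)(W) are all W)
Every other cell has at least one move into one of the L cells above, so it is W.
From (0,4), the L positions reachable in one move are: (0,3).

Move to (0,3).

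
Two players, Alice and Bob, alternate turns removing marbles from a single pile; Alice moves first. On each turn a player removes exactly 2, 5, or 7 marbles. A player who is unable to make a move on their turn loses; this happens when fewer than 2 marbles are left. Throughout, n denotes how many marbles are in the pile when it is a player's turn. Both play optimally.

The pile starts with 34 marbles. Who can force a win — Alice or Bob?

Alice wins.

Compute win/loss labels from the base case upward. A position with no move is L. Any other position is W if it can reach an L in one move, else L.
n=0: no move → L
n=1: no move → L
n=2: reaches L-position 0 → W
n=3: reaches L-position 1 → W
n=4: only reaches 2(W), which is W → L
n=5: reaches L-position 0 → W
n=6: reaches L-position 4 → W
n=7: reaches L-position 0 → W
n=8: reaches L-position 1 → W
n=9: reaches L-position 4 → W
n=10: only reaches 8(W), 5(W), 3(W), all W → L
n=11: reaches L-position 4 → W
n=12: reaches L-position 10 → W
n=13: only reaches 11(W), 8(W), 6(W), all W → L
n=14: only reaches 12(W), 9(W), 7(W), all W → L
n=15: reaches L-position 13 → W
n=16: reaches L-position 14 → W
n=17: reaches L-position 10 → W
n=18: reaches L-position 13 → W
n=19: reaches L-position 14 → W
n=20: reaches L-position 13 → W
n=21: reaches L-position 14 → W
n=22: only reaches 20(W), 17(W), 15(W), all W → L
n=23: only reaches 21(W), 18(W), 16(W), all W → L
n=24: reaches L-position 22 → W
n=25: reaches L-position 23 → W
n=26: only reaches 24(W), 21(W), 19(W), all W → L
n=27: reaches L-position 22 → W
n=28: reaches L-position 26 → W
n=29: reaches L-position 22 → W
n=30: reaches L-position 23 → W
n=31: reaches L-position 26 → W
n=32: only reaches 30(W), 27(W), 25(W), all W → L
n=33: reaches L-position 26 → W
n=34: reaches L-position 32 → W
From 34 Alice can remove 2, leaving 32, reaching an L position.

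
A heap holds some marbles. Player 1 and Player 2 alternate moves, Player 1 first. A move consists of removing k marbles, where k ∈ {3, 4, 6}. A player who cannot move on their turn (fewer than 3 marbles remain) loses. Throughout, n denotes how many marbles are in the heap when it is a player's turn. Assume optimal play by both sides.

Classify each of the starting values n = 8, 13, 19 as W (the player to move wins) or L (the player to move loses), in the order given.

Classify positions by backward induction: terminal positions (no move available) are L. From any other position, the mover wins iff some move reaches an L.
n=0: no move → L
n=1: no move → L
n=2: no move → L
n=3: reaches L-position 0 → W
n=4: reaches L-position 1 → W
n=5: reaches L-position 2 → W
n=6: reaches L-position 2 → W
n=7: reaches L-position 1 → W
n=8: reaches L-position 2 → W
n=9: only reaches 6(W), 5(W), 3(W), all W → L
n=10: only reaches 7(W), 6(W), 4(W), all W → L
n=11: only reaches 8(W), 7(W), 5(W), all W → L
n=12: reaches L-position 9 → W
n=13: reaches L-position 10 → W
n=14: reaches L-position 11 → W
n=15: reaches L-position 11 → W
n=16: reaches L-position 10 → W
n=17: reaches L-position 11 → W
n=18: only reaches 15(W), 14(W), 12(W), all W → L
n=19: only reaches 16(W), 15(W), 13(W), all W → L

8: W, 13: W, 19: L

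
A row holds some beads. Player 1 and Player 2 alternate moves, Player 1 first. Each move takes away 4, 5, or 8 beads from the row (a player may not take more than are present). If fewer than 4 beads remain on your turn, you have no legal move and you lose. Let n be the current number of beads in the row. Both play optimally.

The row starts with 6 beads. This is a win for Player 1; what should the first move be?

Use the standard recursion: the mover loses at a terminal position; elsewhere, the mover wins exactly when some move hands the opponent an L position.
n=0: no move → L
n=1: no move → L
n=2: no move → L
n=3: no move → L
n=4: W (go to 0, an L position)
n=5: W (go to 1, an L position)
n=6: W (go to 2, an L position)
From 6, the L positions reachable in one move are: 2, 1. Any move reaching one of these is winning.

Remove 4, leaving 2.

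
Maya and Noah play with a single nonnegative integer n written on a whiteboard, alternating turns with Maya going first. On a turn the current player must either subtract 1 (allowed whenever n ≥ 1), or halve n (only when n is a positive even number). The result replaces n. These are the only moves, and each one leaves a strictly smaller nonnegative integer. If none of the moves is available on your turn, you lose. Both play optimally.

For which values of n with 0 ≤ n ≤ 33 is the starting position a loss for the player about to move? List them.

0, 2, 5, 7, 9, 11, 13, 15, 17, 19, 21, 23, 25, 27, 29, 31, 33

Build the W/L table. Terminal = L. A non-terminal position is W if it has a move to some L; otherwise it is L.
n=0: no move → L
n=1: reaches L-position 0 → W
n=2: only reaches 1(W), which is W → L
n=3: reaches L-position 2 → W
n=4: reaches L-position 2 → W
n=5: only reaches 4(W), which is W → L
n=6: reaches L-position 5 → W
n=7: only reaches 6(W), which is W → L
n=8: reaches L-position 7 → W
n=9: only reaches 8(W), which is W → L
n=10: reaches L-position 5 → W
n=11: only reaches 10(W), which is W → L
n=12: reaches L-position 11 → W
n=13: only reaches 12(W), which is W → L
n=14: reaches L-position 7 → W
n=15: only reaches 14(W), which is W → L
n=16: reaches L-position 15 → W
n=17: only reaches 16(W), which is W → L
n=18: reaches L-position 9 → W
n=19: only reaches 18(W), which is W → L
n=20: reaches L-position 19 → W
n=21: only reaches 20(W), which is W → L
n=22: reaches L-position 11 → W
n=23: only reaches 22(W), which is W → L
n=24: reaches L-position 23 → W
n=25: only reaches 24(W), which is W → L
n=26: reaches L-position 13 → W
n=27: only reaches 26(W), which is W → L
n=28: reaches L-position 27 → W
n=29: only reaches 28(W), which is W → L
n=30: reaches L-position 15 → W
n=31: only reaches 30(W), which is W → L
n=32: reaches L-position 31 → W
n=33: only reaches 32(W), which is W → L
Reading off the rows marked L gives the requested list; there are 17 such values of n.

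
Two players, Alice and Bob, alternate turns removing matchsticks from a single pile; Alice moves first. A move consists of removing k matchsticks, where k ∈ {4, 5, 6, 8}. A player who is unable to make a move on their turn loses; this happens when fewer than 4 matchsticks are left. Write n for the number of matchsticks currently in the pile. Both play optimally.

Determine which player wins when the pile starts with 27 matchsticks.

Work bottom-up. With no move the player to move loses. Otherwise the position is W if at least one move leads to an L position for the opponent, and L if every move leads to a W.
n=0: no move → L
n=1: no move → L
n=2: no move → L
n=3: no move → L
n=4: W (go to 0, an L position)
n=5: W (go to 1, an L position)
n=6: W (go to 2, an L position)
n=7: W (go to 3, an L position)
n=8: W (go to 3, an L position)
n=9: W (go to 3, an L position)
n=10: W (go to 2, an L position)
n=11: W (go to 3, an L position)
n=12: L (options 8(W), 7(W), 6(W), 4(W) are all W)
n=13: L (options 9(W), 8(W), 7(W), 5(W) are all W)
n=14: L (options 10(W), 9(W), 8(W), 6(W) are all W)
n=15: L (options 11(W), 10(W), 9(W), 7(W) are all W)
n=16: W (go to 12, an L position)
n=17: W (go to 13, an L position)
n=18: W (go to 14, an L position)
n=19: W (go to 15, an L position)
n=20: W (go to 15, an L position)
n=21: W (go to 15, an L position)
n=22: W (go to 14, an L position)
n=23: W (go to 15, an L position)
n=24: L (options 20(W), 19(W), 18(W), 16(W) are all W)
n=25: L (options 21(W), 20(W), 19(W), 17(W) are all W)
n=26: L (options 22(W), 21(W), 20(W), 18(W) are all W)
n=27: L (options 23(W), 22(W), 21(W), 19(W) are all W)
Every move from 27 reaches a W position, so the mover loses.

Bob wins.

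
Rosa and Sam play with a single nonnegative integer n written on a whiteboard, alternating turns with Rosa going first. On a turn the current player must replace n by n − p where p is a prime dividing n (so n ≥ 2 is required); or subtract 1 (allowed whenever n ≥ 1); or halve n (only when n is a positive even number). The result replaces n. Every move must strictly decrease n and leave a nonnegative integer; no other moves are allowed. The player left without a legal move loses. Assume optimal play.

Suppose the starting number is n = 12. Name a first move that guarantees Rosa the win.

Move to 9.

Work bottom-up. With no move the player to move loses. Otherwise the position is W if at least one move leads to an L position for the opponent, and L if every move leads to a W.
n=0: no move → L
n=1: reaches L-position 0 → W
n=2: reaches L-position 0 → W
n=3: reaches L-position 0 → W
n=4: only reaches 2(W), 3(W), all W → L
n=5: reaches L-position 0 → W
n=6: reaches L-position 4 → W
n=7: reaches L-position 0 → W
n=8: reaches L-position 4 → W
n=9: only reaches 6(W), 8(W), all W → L
n=10: reaches L-position 9 → W
n=11: reaches L-position 0 → W
n=12: reaches L-position 9 → W
From 12, the L positions reachable in one move are: 9.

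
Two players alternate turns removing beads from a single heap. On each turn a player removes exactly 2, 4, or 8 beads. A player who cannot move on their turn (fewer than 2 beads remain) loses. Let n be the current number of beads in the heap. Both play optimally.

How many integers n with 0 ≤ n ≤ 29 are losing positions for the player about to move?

Compute win/loss labels from the base case upward. A position with no move is L. Any other position is W if it can reach an L in one move, else L.
n=0: no move → L
n=1: no move → L
n=2: →0(L), so W
n=3: →1(L), so W
n=4: →0(L), so W
n=5: →1(L), so W
n=6: →4(W), 2(W) — all W, so L
n=7: →5(W), 3(W) — all W, so L
n=8: →6(L), so W
n=9: →7(L), so W
n=10: →6(L), so W
n=11: →7(L), so W
n=12: →10(W), 8(W), 4(W) — all W, so L
n=13: →11(W), 9(W), 5(W) — all W, so L
n=14: →12(L), so W
n=15: →13(L), so W
n=16: →12(L), so W
n=17: →13(L), so W
n=18: →16(W), 14(W), 10(W) — all W, so L
n=19: →17(W), 15(W), 11(W) — all W, so L
n=20: →18(L), so W
n=21: →19(L), so W
n=22: →18(L), so W
n=23: →19(L), so W
n=24: →22(W), 20(W), 16(W) — all W, so L
n=25: →23(W), 21(W), 17(W) — all W, so L
n=26: →24(L), so W
n=27: →25(L), so W
n=28: →24(L), so W
n=29: →25(L), so W
L entries with 0 ≤ n ≤ 29: n = 0, 1, 6, 7, 12, 13, 18, 19, 24, 25; that makes 10.

10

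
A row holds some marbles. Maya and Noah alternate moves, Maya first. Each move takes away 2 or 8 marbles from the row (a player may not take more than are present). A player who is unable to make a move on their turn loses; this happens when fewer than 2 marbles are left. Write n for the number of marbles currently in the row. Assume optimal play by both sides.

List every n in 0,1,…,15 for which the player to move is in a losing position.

Label each position W (a win for the player to move) or L (a loss). A position with no legal move is L; any other position is W exactly when some move reaches an L, and L when every move reaches a W.
n=0: no move → L
n=1: no move → L
n=2: can move to 0, which is L ⇒ W
n=3: can move to 1, which is L ⇒ W
n=4: the only move is to 2(W), a W ⇒ L
n=5: the only move is to 3(W), a W ⇒ L
n=6: can move to 4, which is L ⇒ W
n=7: can move to 5, which is L ⇒ W
n=8: can move to 0, which is L ⇒ W
n=9: can move to 1, which is L ⇒ W
n=10: moves to 8(W), 2(W); every one is W ⇒ L
n=11: moves to 9(W), 3(W); every one is W ⇒ L
n=12: can move to 10, which is L ⇒ W
n=13: can move to 11, which is L ⇒ W
n=14: moves to 12(W), 6(W); every one is W ⇒ L
n=15: moves to 13(W), 7(W); every one is W ⇒ L
Reading off the rows marked L gives the requested list; there are 8 such values of n.

0, 1, 4, 5, 10, 11, 14, 15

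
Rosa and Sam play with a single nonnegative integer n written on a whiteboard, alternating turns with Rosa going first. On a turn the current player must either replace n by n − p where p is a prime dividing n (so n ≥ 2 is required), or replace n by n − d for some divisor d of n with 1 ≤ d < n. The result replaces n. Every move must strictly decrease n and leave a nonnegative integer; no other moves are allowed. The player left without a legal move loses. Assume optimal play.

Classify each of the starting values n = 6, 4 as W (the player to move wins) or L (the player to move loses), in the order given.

Classify positions by backward induction: terminal positions (no move available) are L. From any other position, the mover wins iff some move reaches an L.
n=0: no move → L
n=1: no move → L
n=2: reaches L-position 0 → W
n=3: reaches L-position 0 → W
n=4: only reaches 2(W), 3(W), all W → L
n=5: reaches L-position 0 → W
n=6: reaches L-position 4 → W

6: W, 4: L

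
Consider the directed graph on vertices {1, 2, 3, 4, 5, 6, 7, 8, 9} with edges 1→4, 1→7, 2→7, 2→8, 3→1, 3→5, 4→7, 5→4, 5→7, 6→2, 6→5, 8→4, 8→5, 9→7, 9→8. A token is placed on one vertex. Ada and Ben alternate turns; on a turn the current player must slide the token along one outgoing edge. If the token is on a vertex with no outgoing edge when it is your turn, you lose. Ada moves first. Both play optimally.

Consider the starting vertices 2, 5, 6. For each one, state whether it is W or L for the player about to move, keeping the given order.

2: W, 5: W, 6: L

Build the W/L table. Terminal = L. A non-terminal position is W if it has a move to some L; otherwise it is L.
Every edge goes from a vertex to one that appears earlier in the order 7, 4, 5, 8, 9, 2, 1, 3, 6, so processing vertices in that order labels each vertex after all of its successors.
7: no outgoing edge → L
4: →7(L), so W
5: →7(L), so W
8: →5(W), 4(W) — all W, so L
9: →8(L), so W
2: →8(L), so W
1: →7(L), so W
3: →1(W), 5(W) — all W, so L
6: →2(W), 5(W) — all W, so L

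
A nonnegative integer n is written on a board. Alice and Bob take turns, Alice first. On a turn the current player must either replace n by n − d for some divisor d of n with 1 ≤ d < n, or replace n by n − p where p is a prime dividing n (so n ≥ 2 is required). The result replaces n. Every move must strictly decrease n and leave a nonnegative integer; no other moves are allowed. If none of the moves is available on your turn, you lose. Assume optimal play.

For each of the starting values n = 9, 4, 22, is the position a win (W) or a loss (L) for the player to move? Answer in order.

Compute win/loss labels from the base case upward. A position with no move is L. Any other position is W if it can reach an L in one move, else L.
n=0: no move → L
n=1: no move → L
n=2: →0(L), so W
n=3: →0(L), so W
n=4: →2(W), 3(W) — all W, so L
n=5: →0(L), so W
n=6: →4(L), so W
n=7: →0(L), so W
n=8: →4(L), so W
n=9: →6(W), 8(W) — all W, so L
n=10: →9(L), so W
n=11: →0(L), so W
n=12: →9(L), so W
n=13: →0(L), so W
n=14: →7(W), 12(W), 13(W) — all W, so L
n=15: →14(L), so W
n=16: →14(L), so W
n=17: →0(L), so W
n=18: →9(L), so W
n=19: →0(L), so W
n=20: →10(W), 15(W), 16(W), 18(W), 19(W) — all W, so L
n=21: →14(L), so W
n=22: →20(L), so W

9: L, 4: L, 22: W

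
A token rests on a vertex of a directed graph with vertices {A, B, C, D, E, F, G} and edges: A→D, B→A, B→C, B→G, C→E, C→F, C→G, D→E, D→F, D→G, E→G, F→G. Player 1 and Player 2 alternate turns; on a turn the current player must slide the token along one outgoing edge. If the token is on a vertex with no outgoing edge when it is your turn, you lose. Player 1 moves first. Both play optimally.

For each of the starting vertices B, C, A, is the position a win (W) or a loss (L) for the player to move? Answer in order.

Use the standard recursion: the mover loses at a terminal position; elsewhere, the mover wins exactly when some move hands the opponent an L position.
Every edge goes from a vertex to one that appears earlier in the order G, E, F, C, D, A, B, so processing vertices in that order labels each vertex after all of its successors.
G: no outgoing edge → L
E: →G(L), so W
F: →G(L), so W
C: →G(L), so W
D: →G(L), so W
A: →D(W) only, which is W, so L
B: →A(L), so W

B: W, C: W, A: L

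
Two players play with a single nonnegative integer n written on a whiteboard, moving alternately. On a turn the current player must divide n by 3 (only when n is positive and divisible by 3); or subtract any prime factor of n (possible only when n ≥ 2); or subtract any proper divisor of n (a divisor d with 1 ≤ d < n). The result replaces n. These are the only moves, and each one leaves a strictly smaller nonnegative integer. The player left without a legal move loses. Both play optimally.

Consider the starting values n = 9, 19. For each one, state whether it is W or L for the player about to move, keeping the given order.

9: L, 19: W

Label each position W (a win for the player to move) or L (a loss). A position with no legal move is L; any other position is W exactly when some move reaches an L, and L when every move reaches a W.
n=0: no move → L
n=1: no move → L
n=2: can move to 0, which is L ⇒ W
n=3: can move to 0, which is L ⇒ W
n=4: moves to 2(W), 3(W); every one is W ⇒ L
n=5: can move to 0, which is L ⇒ W
n=6: can move to 4, which is L ⇒ W
n=7: can move to 0, which is L ⇒ W
n=8: can move to 4, which is L ⇒ W
n=9: moves to 3(W), 6(W), 8(W); every one is W ⇒ L
n=10: can move to 9, which is L ⇒ W
n=11: can move to 0, which is L ⇒ W
n=12: can move to 4, which is L ⇒ W
n=13: can move to 0, which is L ⇒ W
n=14: moves to 7(W), 12(W), 13(W); every one is W ⇒ L
n=15: can move to 14, which is L ⇒ W
n=16: can move to 14, which is L ⇒ W
n=17: can move to 0, which is L ⇒ W
n=18: can move to 9, which is L ⇒ W
n=19: can move to 0, which is L ⇒ W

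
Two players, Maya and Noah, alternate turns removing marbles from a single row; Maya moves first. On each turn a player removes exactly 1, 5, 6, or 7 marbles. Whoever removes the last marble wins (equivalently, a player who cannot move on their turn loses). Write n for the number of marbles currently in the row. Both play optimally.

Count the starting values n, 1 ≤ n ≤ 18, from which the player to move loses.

Positions with no move are L. A position that does have a move is losing for the player to move precisely when every available move leads to a winning position for the opponent. Fill in the labels:
n=0: no move → L
n=1: can move to 0, which is L ⇒ W
n=2: the only move is to 1(W), a W ⇒ L
n=3: can move to 2, which is L ⇒ W
n=4: the only move is to 3(W), a W ⇒ L
n=5: can move to 4, which is L ⇒ W
n=6: can move to 0, which is L ⇒ W
n=7: can move to 2, which is L ⇒ W
n=8: can move to 2, which is L ⇒ W
n=9: can move to 4, which is L ⇒ W
n=10: can move to 4, which is L ⇒ W
n=11: can move to 4, which is L ⇒ W
n=12: moves to 11(W), 7(W), 6(W), 5(W); every one is W ⇒ L
n=13: can move to 12, which is L ⇒ W
n=14: moves to 13(W), 9(W), 8(W), 7(W); every one is W ⇒ L
n=15: can move to 14, which is L ⇒ W
n=16: moves to 15(W), 11(W), 10(W), 9(W); every one is W ⇒ L
n=17: can move to 16, which is L ⇒ W
n=18: can move to 12, which is L ⇒ W
L entries with 1 ≤ n ≤ 18 (n=0 is outside the asked range and is not counted): n = 2, 4, 12, 14, 16; that makes 5.

5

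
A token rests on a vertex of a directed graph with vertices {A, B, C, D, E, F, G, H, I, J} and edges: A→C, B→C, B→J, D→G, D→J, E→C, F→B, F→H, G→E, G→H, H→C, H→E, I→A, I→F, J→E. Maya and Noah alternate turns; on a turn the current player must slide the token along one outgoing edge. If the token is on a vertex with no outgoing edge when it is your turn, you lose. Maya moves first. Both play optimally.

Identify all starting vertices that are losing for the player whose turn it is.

C, F, G, J

Use the standard recursion: the mover loses at a terminal position; elsewhere, the mover wins exactly when some move hands the opponent an L position.
Every edge goes from a vertex to one that appears earlier in the order C, E, J, A, B, H, G, F, D, I, so processing vertices in that order labels each vertex after all of its successors.
C: no outgoing edge → L
E: W (go to C, an L position)
J: L (sole option E(W) is W)
A: W (go to C, an L position)
B: W (go to J, an L position)
H: W (go to C, an L position)
G: L (options H(W), E(W) are all W)
F: L (options H(W), B(W) are all W)
D: W (go to G, an L position)
I: W (go to F, an L position)
Reading off the rows marked L gives the requested list; there are 4 such vertices.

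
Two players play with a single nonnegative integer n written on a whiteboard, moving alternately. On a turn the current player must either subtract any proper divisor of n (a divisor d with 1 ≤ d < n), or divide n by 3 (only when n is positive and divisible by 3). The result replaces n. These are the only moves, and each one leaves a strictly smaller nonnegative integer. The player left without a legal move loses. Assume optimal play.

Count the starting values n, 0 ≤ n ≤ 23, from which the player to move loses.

11

Build the W/L table. Terminal = L. A non-terminal position is W if it has a move to some L; otherwise it is L.
n=0: no move → L
n=1: no move → L
n=2: W (go to 1, an L position)
n=3: W (go to 1, an L position)
n=4: L (options 2(W), 3(W) are all W)
n=5: W (go to 4, an L position)
n=6: W (go to 4, an L position)
n=7: L (sole option 6(W) is W)
n=8: W (go to 4, an L position)
n=9: L (options 3(W), 6(W), 8(W) are all W)
n=10: W (go to 9, an L position)
n=11: L (sole option 10(W) is W)
n=12: W (go to 4, an L position)
n=13: L (sole option 12(W) is W)
n=14: W (go to 7, an L position)
n=15: L (options 5(W), 10(W), 12(W), 14(W) are all W)
n=16: W (go to 15, an L position)
n=17: L (sole option 16(W) is W)
n=18: W (go to 9, an L position)
n=19: L (sole option 18(W) is W)
n=20: W (go to 15, an L position)
n=21: W (go to 7, an L position)
n=22: W (go to 11, an L position)
n=23: L (sole option 22(W) is W)
L entries with 0 ≤ n ≤ 23: n = 0, 1, 4, 7, 9, 11, 13, 15, 17, 19, 23; that makes 11.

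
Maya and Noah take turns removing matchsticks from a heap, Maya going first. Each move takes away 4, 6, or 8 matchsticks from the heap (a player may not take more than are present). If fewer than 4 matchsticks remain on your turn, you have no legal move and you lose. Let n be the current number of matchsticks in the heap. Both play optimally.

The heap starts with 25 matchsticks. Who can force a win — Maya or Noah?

Compute win/loss labels from the base case upward. A position with no move is L. Any other position is W if it can reach an L in one move, else L.
n=0: no move → L
n=1: no move → L
n=2: no move → L
n=3: no move → L
n=4: can move to 0, which is L ⇒ W
n=5: can move to 1, which is L ⇒ W
n=6: can move to 2, which is L ⇒ W
n=7: can move to 3, which is L ⇒ W
n=8: can move to 2, which is L ⇒ W
n=9: can move to 3, which is L ⇒ W
n=10: can move to 2, which is L ⇒ W
n=11: can move to 3, which is L ⇒ W
n=12: moves to 8(W), 6(W), 4(W); every one is W ⇒ L
n=13: moves to 9(W), 7(W), 5(W); every one is W ⇒ L
n=14: moves to 10(W), 8(W), 6(W); every one is W ⇒ L
n=15: moves to 11(W), 9(W), 7(W); every one is W ⇒ L
n=16: can move to 12, which is L ⇒ W
n=17: can move to 13, which is L ⇒ W
n=18: can move to 14, which is L ⇒ W
n=19: can move to 15, which is L ⇒ W
n=20: can move to 14, which is L ⇒ W
n=21: can move to 15, which is L ⇒ W
n=22: can move to 14, which is L ⇒ W
n=23: can move to 15, which is L ⇒ W
n=24: moves to 20(W), 18(W), 16(W); every one is W ⇒ L
n=25: moves to 21(W), 19(W), 17(W); every one is W ⇒ L
Every move from 25 reaches a W position, so the mover loses.

Noah wins.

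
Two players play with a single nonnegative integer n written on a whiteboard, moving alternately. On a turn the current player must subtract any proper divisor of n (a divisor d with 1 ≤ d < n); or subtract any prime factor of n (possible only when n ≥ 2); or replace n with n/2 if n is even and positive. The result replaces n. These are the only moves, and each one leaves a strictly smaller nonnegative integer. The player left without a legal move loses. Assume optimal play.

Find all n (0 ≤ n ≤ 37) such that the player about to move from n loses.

Positions with no move are L. A position that does have a move is losing for the player to move precisely when every available move leads to a winning position for the opponent. Fill in the labels:
n=0: no move → L
n=1: no move → L
n=2: →0(L), so W
n=3: →0(L), so W
n=4: →2(W), 3(W) — all W, so L
n=5: →0(L), so W
n=6: →4(L), so W
n=7: →0(L), so W
n=8: →4(L), so W
n=9: →6(W), 8(W) — all W, so L
n=10: →9(L), so W
n=11: →0(L), so W
n=12: →9(L), so W
n=13: →0(L), so W
n=14: →7(W), 12(W), 13(W) — all W, so L
n=15: →14(L), so W
n=16: →14(L), so W
n=17: →0(L), so W
n=18: →9(L), so W
n=19: →0(L), so W
n=20: →10(W), 15(W), 16(W), 18(W), 19(W) — all W, so L
n=21: →14(L), so W
n=22: →20(L), so W
n=23: →0(L), so W
n=24: →20(L), so W
n=25: →20(L), so W
n=26: →13(W), 24(W), 25(W) — all W, so L
n=27: →26(L), so W
n=28: →14(L), so W
n=29: →0(L), so W
n=30: →20(L), so W
n=31: →0(L), so W
n=32: →16(W), 24(W), 28(W), 30(W), 31(W) — all W, so L
n=33: →32(L), so W
n=34: →32(L), so W
n=35: →28(W), 30(W), 34(W) — all W, so L
n=36: →32(L), so W
n=37: →0(L), so W
Reading off the rows marked L gives the requested list; there are 9 such values of n.

0, 1, 4, 9, 14, 20, 26, 32, 35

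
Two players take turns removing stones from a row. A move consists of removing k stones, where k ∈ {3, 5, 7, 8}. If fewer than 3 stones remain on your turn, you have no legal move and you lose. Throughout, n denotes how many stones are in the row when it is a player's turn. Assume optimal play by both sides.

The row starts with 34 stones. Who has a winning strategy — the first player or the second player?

The second player wins.

Positions with no move are L. A position that does have a move is losing for the player to move precisely when every available move leads to a winning position for the opponent. Fill in the labels:
n=0: no move → L
n=1: no move → L
n=2: no move → L
n=3: →0(L), so W
n=4: →1(L), so W
n=5: →2(L), so W
n=6: →1(L), so W
n=7: →2(L), so W
n=8: →1(L), so W
n=9: →2(L), so W
n=10: →2(L), so W
n=11: →8(W), 6(W), 4(W), 3(W) — all W, so L
n=12: →9(W), 7(W), 5(W), 4(W) — all W, so L
n=13: →10(W), 8(W), 6(W), 5(W) — all W, so L
n=14: →11(L), so W
n=15: →12(L), so W
n=16: →13(L), so W
n=17: →12(L), so W
n=18: →13(L), so W
n=19: →12(L), so W
n=20: →13(L), so W
n=21: →13(L), so W
n=22: →19(W), 17(W), 15(W), 14(W) — all W, so L
n=23: →20(W), 18(W), 16(W), 15(W) — all W, so L
n=24: →21(W), 19(W), 17(W), 16(W) — all W, so L
n=25: →22(L), so W
n=26: →23(L), so W
n=27: →24(L), so W
n=28: →23(L), so W
n=29: →24(L), so W
n=30: →23(L), so W
n=31: →24(L), so W
n=32: →24(L), so W
n=33: →30(W), 28(W), 26(W), 25(W) — all W, so L
n=34: →31(W), 29(W), 27(W), 26(W) — all W, so L
Every move from 34 reaches a W position, so the mover loses.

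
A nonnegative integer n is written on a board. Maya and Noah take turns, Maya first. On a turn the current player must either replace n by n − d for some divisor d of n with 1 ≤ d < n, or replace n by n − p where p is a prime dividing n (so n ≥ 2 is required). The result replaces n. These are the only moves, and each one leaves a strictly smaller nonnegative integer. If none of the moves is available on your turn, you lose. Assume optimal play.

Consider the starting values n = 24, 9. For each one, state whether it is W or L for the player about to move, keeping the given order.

24: W, 9: L

Build the W/L table. Terminal = L. A non-terminal position is W if it has a move to some L; otherwise it is L.
n=0: no move → L
n=1: no move → L
n=2: can move to 0, which is L ⇒ W
n=3: can move to 0, which is L ⇒ W
n=4: moves to 2(W), 3(W); every one is W ⇒ L
n=5: can move to 0, which is L ⇒ W
n=6: can move to 4, which is L ⇒ W
n=7: can move to 0, which is L ⇒ W
n=8: can move to 4, which is L ⇒ W
n=9: moves to 6(W), 8(W); every one is W ⇒ L
n=10: can move to 9, which is L ⇒ W
n=11: can move to 0, which is L ⇒ W
n=12: can move to 9, which is L ⇒ W
n=13: can move to 0, which is L ⇒ W
n=14: moves to 7(W), 12(W), 13(W); every one is W ⇒ L
n=15: can move to 14, which is L ⇒ W
n=16: can move to 14, which is L ⇒ W
n=17: can move to 0, which is L ⇒ W
n=18: can move to 9, which is L ⇒ W
n=19: can move to 0, which is L ⇒ W
n=20: moves to 10(W), 15(W), 16(W), 18(W), 19(W); every one is W ⇒ L
n=21: can move to 14, which is L ⇒ W
n=22: can move to 20, which is L ⇒ W
n=23: can move to 0, which is L ⇒ W
n=24: can move to 20, which is L ⇒ W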